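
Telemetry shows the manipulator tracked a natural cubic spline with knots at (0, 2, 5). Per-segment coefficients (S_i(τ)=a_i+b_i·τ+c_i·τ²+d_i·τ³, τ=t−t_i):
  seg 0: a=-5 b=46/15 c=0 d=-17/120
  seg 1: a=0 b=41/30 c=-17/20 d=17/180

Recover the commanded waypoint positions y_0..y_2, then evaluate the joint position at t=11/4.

y_0 = S_0(0) = a_0 = -5
y_1 = S_1(0) = a_1 = 0
y_2 = S_1(3) = -1
t_q=11/4 is in segment 1 (τ=3/4); S_1(τ)=751/1280

y_0=-5 y_1=0 y_2=-1
S(11/4) = 751/1280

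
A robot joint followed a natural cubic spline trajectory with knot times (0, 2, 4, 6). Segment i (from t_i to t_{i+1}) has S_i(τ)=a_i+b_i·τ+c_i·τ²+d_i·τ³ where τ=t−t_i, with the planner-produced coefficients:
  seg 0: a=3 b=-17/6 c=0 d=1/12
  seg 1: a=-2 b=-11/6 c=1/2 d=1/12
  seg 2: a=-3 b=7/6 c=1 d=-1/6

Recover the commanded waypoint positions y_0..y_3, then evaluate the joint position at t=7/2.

y_0=3 y_1=-2 y_2=-3 y_3=2
S(7/2) = -107/32

y_0 = S_0(0) = a_0 = 3
y_1 = S_1(0) = a_1 = -2
y_2 = S_2(0) = a_2 = -3
y_3 = S_2(2) = 2
t_q=7/2 is in segment 1 (τ=3/2); S_1(τ)=-107/32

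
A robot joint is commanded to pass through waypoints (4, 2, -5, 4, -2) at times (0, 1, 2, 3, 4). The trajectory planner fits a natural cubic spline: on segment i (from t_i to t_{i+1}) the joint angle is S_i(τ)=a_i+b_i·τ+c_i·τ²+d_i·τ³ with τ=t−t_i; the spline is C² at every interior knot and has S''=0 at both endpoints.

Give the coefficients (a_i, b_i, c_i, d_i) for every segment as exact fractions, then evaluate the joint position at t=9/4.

  seg 0: a=4 b=3/4 c=0 d=-11/4
  seg 1: a=2 b=-15/2 c=-33/4 d=35/4
  seg 2: a=-5 b=9/4 c=18 d=-45/4
  seg 3: a=4 b=9/2 c=-63/4 d=21/4
S(9/4) = -893/256

Δ: Δ0=-2, Δ1=-7, Δ2=9, Δ3=-6
row 1: diag=4, rhs=-30; c'=1/4, d'=-15/2
row 2: denom=4−1·1/4=15/4; d'=(96−1·-15/2)/(15/4)=138/5
row 3: denom=4−1·4/15=56/15; d'=(-90−1·138/5)/(56/15)=-63/2
back: M3=-63/2
back: M2=138/5−4/15·-63/2=36
back: M1=-15/2−1/4·36=-33/2
M: M0=0, M1=-33/2, M2=36, M3=-63/2, M4=0
seg 0: a=4, c=M0/2=0, d=(M1−M0)/(6·1)=-11/4, b=Δ0−h0·(2M0+M1)/6=3/4
seg 1: a=2, c=M1/2=-33/4, d=(M2−M1)/(6·1)=35/4, b=Δ1−h1·(2M1+M2)/6=-15/2
seg 2: a=-5, c=M2/2=18, d=(M3−M2)/(6·1)=-45/4, b=Δ2−h2·(2M2+M3)/6=9/4
seg 3: a=4, c=M3/2=-63/4, d=(M4−M3)/(6·1)=21/4, b=Δ3−h3·(2M3+M4)/6=9/2
t_q=9/4 → seg 2, τ=1/4; S=-5+9/4·τ+18·τ²+-45/4·τ³=-893/256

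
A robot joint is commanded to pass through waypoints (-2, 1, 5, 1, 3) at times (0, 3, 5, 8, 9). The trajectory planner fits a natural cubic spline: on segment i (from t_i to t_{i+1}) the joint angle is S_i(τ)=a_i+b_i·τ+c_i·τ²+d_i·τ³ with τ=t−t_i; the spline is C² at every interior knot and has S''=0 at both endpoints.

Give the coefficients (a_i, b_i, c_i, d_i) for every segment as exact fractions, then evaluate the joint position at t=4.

  seg 0: a=-2 b=245/678 c=0 d=433/6102
  seg 1: a=1 b=772/339 c=433/678 d=-527/1356
  seg 2: a=5 b=19/113 c=-574/339 d=1213/3051
  seg 3: a=1 b=84/113 c=213/113 d=-71/113
S(4) = 4783/1356

Δ: Δ0=1, Δ1=2, Δ2=-4/3, Δ3=2
row 1: diag=10, rhs=6; c'=1/5, d'=3/5
row 2: denom=10−2·1/5=48/5; d'=(-20−2·3/5)/(48/5)=-53/24
row 3: denom=8−3·5/16=113/16; d'=(20−3·-53/24)/(113/16)=426/113
back: M3=426/113
back: M2=-53/24−5/16·426/113=-1148/339
back: M1=3/5−1/5·-1148/339=433/339
M: M0=0, M1=433/339, M2=-1148/339, M3=426/113, M4=0
seg 0: a=-2, c=M0/2=0, d=(M1−M0)/(6·3)=433/6102, b=Δ0−h0·(2M0+M1)/6=245/678
seg 1: a=1, c=M1/2=433/678, d=(M2−M1)/(6·2)=-527/1356, b=Δ1−h1·(2M1+M2)/6=772/339
seg 2: a=5, c=M2/2=-574/339, d=(M3−M2)/(6·3)=1213/3051, b=Δ2−h2·(2M2+M3)/6=19/113
seg 3: a=1, c=M3/2=213/113, d=(M4−M3)/(6·1)=-71/113, b=Δ3−h3·(2M3+M4)/6=84/113
t_q=4 → seg 1, τ=1; S=1+772/339·τ+433/678·τ²+-527/1356·τ³=4783/1356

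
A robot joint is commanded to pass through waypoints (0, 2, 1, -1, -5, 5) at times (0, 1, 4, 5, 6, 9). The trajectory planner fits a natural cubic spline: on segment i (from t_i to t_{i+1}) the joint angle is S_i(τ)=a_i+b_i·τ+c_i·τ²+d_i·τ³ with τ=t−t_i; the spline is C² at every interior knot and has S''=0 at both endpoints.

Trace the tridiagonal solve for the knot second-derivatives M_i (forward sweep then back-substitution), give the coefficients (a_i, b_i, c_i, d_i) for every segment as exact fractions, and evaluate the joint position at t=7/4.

Δ: Δ0=2, Δ1=-1/3, Δ2=-2, Δ3=-4, Δ4=10/3
row 1: diag=8, rhs=-14; c'=3/8, d'=-7/4
row 2: denom=8−3·3/8=55/8; d'=(-10−3·-7/4)/(55/8)=-38/55
row 3: denom=4−1·8/55=212/55; d'=(-12−1·-38/55)/(212/55)=-311/106
row 4: denom=8−1·55/212=1641/212; d'=(44−1·-311/106)/(1641/212)=9950/1641
back: M4=9950/1641
back: M3=-311/106−55/212·9950/1641=-7396/1641
back: M2=-38/55−8/55·-7396/1641=-58/1641
back: M1=-7/4−3/8·-58/1641=-950/547
M: M0=0, M1=-950/547, M2=-58/1641, M3=-7396/1641, M4=9950/1641, M5=0
seg 0: a=0, c=M0/2=0, d=(M1−M0)/(6·1)=-475/1641, b=Δ0−h0·(2M0+M1)/6=3757/1641
seg 1: a=2, c=M1/2=-475/547, d=(M2−M1)/(6·3)=1396/14769, b=Δ1−h1·(2M1+M2)/6=2332/1641
seg 2: a=1, c=M2/2=-29/1641, d=(M3−M2)/(6·1)=-1223/1641, b=Δ2−h2·(2M2+M3)/6=-2030/1641
seg 3: a=-1, c=M3/2=-3698/1641, d=(M4−M3)/(6·1)=2891/1641, b=Δ3−h3·(2M3+M4)/6=-1919/547
seg 4: a=-5, c=M4/2=4975/1641, d=(M5−M4)/(6·3)=-4975/14769, b=Δ4−h4·(2M4+M5)/6=-4480/1641
t_q=7/4 → seg 1, τ=3/4; S=2+2332/1641·τ+-475/547·τ²+1396/14769·τ³=11453/4376

  seg 0: a=0 b=3757/1641 c=0 d=-475/1641
  seg 1: a=2 b=2332/1641 c=-475/547 d=1396/14769
  seg 2: a=1 b=-2030/1641 c=-29/1641 d=-1223/1641
  seg 3: a=-1 b=-1919/547 c=-3698/1641 d=2891/1641
  seg 4: a=-5 b=-4480/1641 c=4975/1641 d=-4975/14769
S(7/4) = 11453/4376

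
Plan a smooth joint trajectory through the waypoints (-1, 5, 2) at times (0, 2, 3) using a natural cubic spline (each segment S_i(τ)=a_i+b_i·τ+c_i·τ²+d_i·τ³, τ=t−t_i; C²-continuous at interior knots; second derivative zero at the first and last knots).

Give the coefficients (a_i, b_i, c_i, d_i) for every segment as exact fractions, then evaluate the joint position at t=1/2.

  seg 0: a=-1 b=5 c=0 d=-1/2
  seg 1: a=5 b=-1 c=-3 d=1
S(1/2) = 23/16

Δ: Δ0=3, Δ1=-3
row 1: diag=6, rhs=-36; c'=1/6, d'=-6
back: M1=-6
M: M0=0, M1=-6, M2=0
seg 0: a=-1, c=M0/2=0, d=(M1−M0)/(6·2)=-1/2, b=Δ0−h0·(2M0+M1)/6=5
seg 1: a=5, c=M1/2=-3, d=(M2−M1)/(6·1)=1, b=Δ1−h1·(2M1+M2)/6=-1
t_q=1/2 → seg 0, τ=1/2; S=-1+5·τ+0·τ²+-1/2·τ³=23/16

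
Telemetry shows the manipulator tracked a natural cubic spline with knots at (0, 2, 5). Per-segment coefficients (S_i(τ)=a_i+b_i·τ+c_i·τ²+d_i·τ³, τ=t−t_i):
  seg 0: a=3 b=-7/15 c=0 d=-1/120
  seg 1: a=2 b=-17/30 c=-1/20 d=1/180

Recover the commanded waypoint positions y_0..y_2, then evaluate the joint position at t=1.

y_0=3 y_1=2 y_2=0
S(1) = 101/40

y_0 = S_0(0) = a_0 = 3
y_1 = S_1(0) = a_1 = 2
y_2 = S_1(3) = 0
t_q=1 is in segment 0 (τ=1); S_0(τ)=101/40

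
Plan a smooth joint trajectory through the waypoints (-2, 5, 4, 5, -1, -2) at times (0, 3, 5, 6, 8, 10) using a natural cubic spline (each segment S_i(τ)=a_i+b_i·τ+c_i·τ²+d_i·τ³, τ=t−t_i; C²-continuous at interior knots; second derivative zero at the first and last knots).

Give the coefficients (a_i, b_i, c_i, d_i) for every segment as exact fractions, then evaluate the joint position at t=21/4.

Δ: Δ0=7/3, Δ1=-1/2, Δ2=1, Δ3=-3, Δ4=-1/2
row 1: diag=10, rhs=-17; c'=1/5, d'=-17/10
row 2: denom=6−2·1/5=28/5; d'=(9−2·-17/10)/(28/5)=31/14
row 3: denom=6−1·5/28=163/28; d'=(-24−1·31/14)/(163/28)=-734/163
row 4: denom=8−2·56/163=1192/163; d'=(15−2·-734/163)/(1192/163)=3913/1192
back: M4=3913/1192
back: M3=-734/163−56/163·3913/1192=-839/149
back: M2=31/14−5/28·-839/149=1919/596
back: M1=-17/10−1/5·1919/596=-1397/596
M: M0=0, M1=-1397/596, M2=1919/596, M3=-839/149, M4=3913/1192, M5=0
seg 0: a=-2, c=M0/2=0, d=(M1−M0)/(6·3)=-1397/10728, b=Δ0−h0·(2M0+M1)/6=12535/3576
seg 1: a=5, c=M1/2=-1397/1192, d=(M2−M1)/(6·2)=829/1788, b=Δ1−h1·(2M1+M2)/6=-19/1788
seg 2: a=4, c=M2/2=1919/1192, d=(M3−M2)/(6·1)=-5275/3576, b=Δ2−h2·(2M2+M3)/6=1547/1788
seg 3: a=5, c=M3/2=-839/298, d=(M4−M3)/(6·2)=10625/14304, b=Δ3−h3·(2M3+M4)/6=-1217/3576
seg 4: a=-1, c=M4/2=3913/2384, d=(M5−M4)/(6·2)=-3913/14304, b=Δ4−h4·(2M4+M5)/6=-4807/1788
t_q=21/4 → seg 2, τ=1/4; S=4+1547/1788·τ+1919/1192·τ²+-5275/3576·τ³=327571/76288

  seg 0: a=-2 b=12535/3576 c=0 d=-1397/10728
  seg 1: a=5 b=-19/1788 c=-1397/1192 d=829/1788
  seg 2: a=4 b=1547/1788 c=1919/1192 d=-5275/3576
  seg 3: a=5 b=-1217/3576 c=-839/298 d=10625/14304
  seg 4: a=-1 b=-4807/1788 c=3913/2384 d=-3913/14304
S(21/4) = 327571/76288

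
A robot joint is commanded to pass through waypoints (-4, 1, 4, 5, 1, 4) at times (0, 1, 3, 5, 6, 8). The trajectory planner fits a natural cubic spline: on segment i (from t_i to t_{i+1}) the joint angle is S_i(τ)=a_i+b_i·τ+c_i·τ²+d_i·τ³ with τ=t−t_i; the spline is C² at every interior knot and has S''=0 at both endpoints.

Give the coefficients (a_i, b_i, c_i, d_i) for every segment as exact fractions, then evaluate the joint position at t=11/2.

Δ: Δ0=5, Δ1=3/2, Δ2=1/2, Δ3=-4, Δ4=3/2
row 1: diag=6, rhs=-21; c'=1/3, d'=-7/2
row 2: denom=8−2·1/3=22/3; d'=(-6−2·-7/2)/(22/3)=3/22
row 3: denom=6−2·3/11=60/11; d'=(-27−2·3/22)/(60/11)=-5
row 4: denom=6−1·11/60=349/60; d'=(33−1·-5)/(349/60)=2280/349
back: M4=2280/349
back: M3=-5−11/60·2280/349=-2163/349
back: M2=3/22−3/11·-2163/349=1275/698
back: M1=-7/2−1/3·1275/698=-1434/349
M: M0=0, M1=-1434/349, M2=1275/698, M3=-2163/349, M4=2280/349, M5=0
seg 0: a=-4, c=M0/2=0, d=(M1−M0)/(6·1)=-239/349, b=Δ0−h0·(2M0+M1)/6=1984/349
seg 1: a=1, c=M1/2=-717/349, d=(M2−M1)/(6·2)=1381/2792, b=Δ1−h1·(2M1+M2)/6=1267/349
seg 2: a=4, c=M2/2=1275/1396, d=(M3−M2)/(6·2)=-1867/2792, b=Δ2−h2·(2M2+M3)/6=941/698
seg 3: a=5, c=M3/2=-2163/698, d=(M4−M3)/(6·1)=1481/698, b=Δ3−h3·(2M3+M4)/6=-1055/349
seg 4: a=1, c=M4/2=1140/349, d=(M5−M4)/(6·2)=-190/349, b=Δ4−h4·(2M4+M5)/6=-1993/698
t_q=11/2 → seg 3, τ=1/2; S=5+-1055/349·τ+-2163/698·τ²+1481/698·τ³=16635/5584

  seg 0: a=-4 b=1984/349 c=0 d=-239/349
  seg 1: a=1 b=1267/349 c=-717/349 d=1381/2792
  seg 2: a=4 b=941/698 c=1275/1396 d=-1867/2792
  seg 3: a=5 b=-1055/349 c=-2163/698 d=1481/698
  seg 4: a=1 b=-1993/698 c=1140/349 d=-190/349
S(11/2) = 16635/5584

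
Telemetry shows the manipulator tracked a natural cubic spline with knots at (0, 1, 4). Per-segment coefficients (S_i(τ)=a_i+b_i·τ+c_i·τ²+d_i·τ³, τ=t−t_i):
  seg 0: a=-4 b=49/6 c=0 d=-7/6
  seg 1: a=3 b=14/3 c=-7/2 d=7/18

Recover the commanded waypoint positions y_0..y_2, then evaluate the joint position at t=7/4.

y_0=-4 y_1=3 y_2=-4
S(7/4) = 601/128

y_0 = S_0(0) = a_0 = -4
y_1 = S_1(0) = a_1 = 3
y_2 = S_1(3) = -4
t_q=7/4 is in segment 1 (τ=3/4); S_1(τ)=601/128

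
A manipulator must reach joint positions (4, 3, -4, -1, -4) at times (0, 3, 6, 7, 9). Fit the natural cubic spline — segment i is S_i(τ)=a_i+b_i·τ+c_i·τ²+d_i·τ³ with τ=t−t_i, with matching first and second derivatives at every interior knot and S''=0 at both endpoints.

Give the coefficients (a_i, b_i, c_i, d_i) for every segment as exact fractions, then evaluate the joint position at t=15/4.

Δ: Δ0=-1/3, Δ1=-7/3, Δ2=3, Δ3=-3/2
row 1: diag=12, rhs=-12; c'=1/4, d'=-1
row 2: denom=8−3·1/4=29/4; d'=(32−3·-1)/(29/4)=140/29
row 3: denom=6−1·4/29=170/29; d'=(-27−1·140/29)/(170/29)=-923/170
back: M3=-923/170
back: M2=140/29−4/29·-923/170=474/85
back: M1=-1−1/4·474/85=-407/170
M: M0=0, M1=-407/170, M2=474/85, M3=-923/170, M4=0
seg 0: a=4, c=M0/2=0, d=(M1−M0)/(6·3)=-407/3060, b=Δ0−h0·(2M0+M1)/6=881/1020
seg 1: a=3, c=M1/2=-407/340, d=(M2−M1)/(6·3)=271/612, b=Δ1−h1·(2M1+M2)/6=-1391/510
seg 2: a=-4, c=M2/2=237/85, d=(M3−M2)/(6·1)=-1871/1020, b=Δ2−h2·(2M2+M3)/6=2087/1020
seg 3: a=-1, c=M3/2=-923/340, d=(M4−M3)/(6·2)=923/2040, b=Δ3−h3·(2M3+M4)/6=1081/510
t_q=15/4 → seg 1, τ=3/4; S=3+-1391/510·τ+-407/340·τ²+271/612·τ³=10181/21760

  seg 0: a=4 b=881/1020 c=0 d=-407/3060
  seg 1: a=3 b=-1391/510 c=-407/340 d=271/612
  seg 2: a=-4 b=2087/1020 c=237/85 d=-1871/1020
  seg 3: a=-1 b=1081/510 c=-923/340 d=923/2040
S(15/4) = 10181/21760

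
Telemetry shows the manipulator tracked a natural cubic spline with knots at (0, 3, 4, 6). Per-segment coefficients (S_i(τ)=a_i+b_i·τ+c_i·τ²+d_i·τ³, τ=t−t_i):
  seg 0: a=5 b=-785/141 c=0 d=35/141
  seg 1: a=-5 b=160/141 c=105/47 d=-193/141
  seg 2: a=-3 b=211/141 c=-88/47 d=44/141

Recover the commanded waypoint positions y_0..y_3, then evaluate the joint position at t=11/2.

y_0=5 y_1=-5 y_2=-3 y_3=-5
S(11/2) = -184/47

y_0 = S_0(0) = a_0 = 5
y_1 = S_1(0) = a_1 = -5
y_2 = S_2(0) = a_2 = -3
y_3 = S_2(2) = -5
t_q=11/2 is in segment 2 (τ=3/2); S_2(τ)=-184/47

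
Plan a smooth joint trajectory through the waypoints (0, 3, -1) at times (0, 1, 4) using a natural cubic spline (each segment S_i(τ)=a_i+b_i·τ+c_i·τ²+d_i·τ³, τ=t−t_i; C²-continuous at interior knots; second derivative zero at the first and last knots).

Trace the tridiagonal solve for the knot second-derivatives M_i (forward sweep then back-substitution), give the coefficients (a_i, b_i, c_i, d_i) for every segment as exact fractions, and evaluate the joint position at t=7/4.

  seg 0: a=0 b=85/24 c=0 d=-13/24
  seg 1: a=3 b=23/12 c=-13/8 d=13/72
S(7/4) = 1843/512

Δ: Δ0=3, Δ1=-4/3
row 1: diag=8, rhs=-26; c'=3/8, d'=-13/4
back: M1=-13/4
M: M0=0, M1=-13/4, M2=0
seg 0: a=0, c=M0/2=0, d=(M1−M0)/(6·1)=-13/24, b=Δ0−h0·(2M0+M1)/6=85/24
seg 1: a=3, c=M1/2=-13/8, d=(M2−M1)/(6·3)=13/72, b=Δ1−h1·(2M1+M2)/6=23/12
t_q=7/4 → seg 1, τ=3/4; S=3+23/12·τ+-13/8·τ²+13/72·τ³=1843/512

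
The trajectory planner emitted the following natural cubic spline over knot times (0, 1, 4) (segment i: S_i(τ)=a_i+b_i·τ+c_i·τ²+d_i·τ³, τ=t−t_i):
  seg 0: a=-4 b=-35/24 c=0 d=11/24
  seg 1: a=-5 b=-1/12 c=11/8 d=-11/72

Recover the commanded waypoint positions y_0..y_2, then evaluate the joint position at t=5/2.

y_0 = S_0(0) = a_0 = -4
y_1 = S_1(0) = a_1 = -5
y_2 = S_1(3) = 3
t_q=5/2 is in segment 1 (τ=3/2); S_1(τ)=-163/64

y_0=-4 y_1=-5 y_2=3
S(5/2) = -163/64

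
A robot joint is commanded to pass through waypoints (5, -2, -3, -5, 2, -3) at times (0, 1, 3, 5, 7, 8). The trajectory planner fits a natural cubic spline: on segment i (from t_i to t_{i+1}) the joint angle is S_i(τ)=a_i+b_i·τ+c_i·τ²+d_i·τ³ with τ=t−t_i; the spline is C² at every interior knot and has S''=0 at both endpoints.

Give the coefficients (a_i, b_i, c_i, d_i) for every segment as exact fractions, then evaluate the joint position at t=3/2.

Δ: Δ0=-7, Δ1=-1/2, Δ2=-1, Δ3=7/2, Δ4=-5
row 1: diag=6, rhs=39; c'=1/3, d'=13/2
row 2: denom=8−2·1/3=22/3; d'=(-3−2·13/2)/(22/3)=-24/11
row 3: denom=8−2·3/11=82/11; d'=(27−2·-24/11)/(82/11)=345/82
row 4: denom=6−2·11/41=224/41; d'=(-51−2·345/82)/(224/41)=-87/8
back: M4=-87/8
back: M3=345/82−11/41·-87/8=57/8
back: M2=-24/11−3/11·57/8=-33/8
back: M1=13/2−1/3·-33/8=63/8
M: M0=0, M1=63/8, M2=-33/8, M3=57/8, M4=-87/8, M5=0
seg 0: a=5, c=M0/2=0, d=(M1−M0)/(6·1)=21/16, b=Δ0−h0·(2M0+M1)/6=-133/16
seg 1: a=-2, c=M1/2=63/16, d=(M2−M1)/(6·2)=-1, b=Δ1−h1·(2M1+M2)/6=-35/8
seg 2: a=-3, c=M2/2=-33/16, d=(M3−M2)/(6·2)=15/16, b=Δ2−h2·(2M2+M3)/6=-5/8
seg 3: a=-5, c=M3/2=57/16, d=(M4−M3)/(6·2)=-3/2, b=Δ3−h3·(2M3+M4)/6=19/8
seg 4: a=2, c=M4/2=-87/16, d=(M5−M4)/(6·1)=29/16, b=Δ4−h4·(2M4+M5)/6=-11/8
t_q=3/2 → seg 1, τ=1/2; S=-2+-35/8·τ+63/16·τ²+-1·τ³=-213/64

  seg 0: a=5 b=-133/16 c=0 d=21/16
  seg 1: a=-2 b=-35/8 c=63/16 d=-1
  seg 2: a=-3 b=-5/8 c=-33/16 d=15/16
  seg 3: a=-5 b=19/8 c=57/16 d=-3/2
  seg 4: a=2 b=-11/8 c=-87/16 d=29/16
S(3/2) = -213/64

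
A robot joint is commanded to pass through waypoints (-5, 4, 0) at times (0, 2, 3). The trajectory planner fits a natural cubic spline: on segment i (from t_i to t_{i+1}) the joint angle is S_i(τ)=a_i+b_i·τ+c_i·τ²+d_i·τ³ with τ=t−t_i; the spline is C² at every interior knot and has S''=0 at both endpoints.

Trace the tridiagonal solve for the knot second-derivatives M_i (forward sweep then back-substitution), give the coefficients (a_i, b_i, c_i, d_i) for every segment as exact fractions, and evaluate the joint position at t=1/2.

Δ: Δ0=9/2, Δ1=-4
row 1: diag=6, rhs=-51; c'=1/6, d'=-17/2
back: M1=-17/2
M: M0=0, M1=-17/2, M2=0
seg 0: a=-5, c=M0/2=0, d=(M1−M0)/(6·2)=-17/24, b=Δ0−h0·(2M0+M1)/6=22/3
seg 1: a=4, c=M1/2=-17/4, d=(M2−M1)/(6·1)=17/12, b=Δ1−h1·(2M1+M2)/6=-7/6
t_q=1/2 → seg 0, τ=1/2; S=-5+22/3·τ+0·τ²+-17/24·τ³=-91/64

  seg 0: a=-5 b=22/3 c=0 d=-17/24
  seg 1: a=4 b=-7/6 c=-17/4 d=17/12
S(1/2) = -91/64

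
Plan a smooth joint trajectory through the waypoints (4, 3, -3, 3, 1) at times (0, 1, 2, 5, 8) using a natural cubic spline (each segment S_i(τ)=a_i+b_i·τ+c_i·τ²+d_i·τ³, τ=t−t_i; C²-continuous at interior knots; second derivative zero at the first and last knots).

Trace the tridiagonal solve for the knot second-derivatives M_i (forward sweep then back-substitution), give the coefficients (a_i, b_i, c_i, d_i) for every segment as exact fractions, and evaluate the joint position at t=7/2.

Δ: Δ0=-1, Δ1=-6, Δ2=2, Δ3=-2/3
row 1: diag=4, rhs=-30; c'=1/4, d'=-15/2
row 2: denom=8−1·1/4=31/4; d'=(48−1·-15/2)/(31/4)=222/31
row 3: denom=12−3·12/31=336/31; d'=(-16−3·222/31)/(336/31)=-83/24
back: M3=-83/24
back: M2=222/31−12/31·-83/24=17/2
back: M1=-15/2−1/4·17/2=-77/8
M: M0=0, M1=-77/8, M2=17/2, M3=-83/24, M4=0
seg 0: a=4, c=M0/2=0, d=(M1−M0)/(6·1)=-77/48, b=Δ0−h0·(2M0+M1)/6=29/48
seg 1: a=3, c=M1/2=-77/16, d=(M2−M1)/(6·1)=145/48, b=Δ1−h1·(2M1+M2)/6=-101/24
seg 2: a=-3, c=M2/2=17/4, d=(M3−M2)/(6·3)=-287/432, b=Δ2−h2·(2M2+M3)/6=-229/48
seg 3: a=3, c=M3/2=-83/48, d=(M4−M3)/(6·3)=83/432, b=Δ3−h3·(2M3+M4)/6=67/24
t_q=7/2 → seg 2, τ=3/2; S=-3+-229/48·τ+17/4·τ²+-287/432·τ³=-363/128

  seg 0: a=4 b=29/48 c=0 d=-77/48
  seg 1: a=3 b=-101/24 c=-77/16 d=145/48
  seg 2: a=-3 b=-229/48 c=17/4 d=-287/432
  seg 3: a=3 b=67/24 c=-83/48 d=83/432
S(7/2) = -363/128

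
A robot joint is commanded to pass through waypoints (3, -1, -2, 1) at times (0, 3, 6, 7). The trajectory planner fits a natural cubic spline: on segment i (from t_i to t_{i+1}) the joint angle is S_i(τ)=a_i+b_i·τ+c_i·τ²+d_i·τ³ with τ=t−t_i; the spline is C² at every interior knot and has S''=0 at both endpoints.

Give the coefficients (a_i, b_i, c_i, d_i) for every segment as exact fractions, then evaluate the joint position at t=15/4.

Δ: Δ0=-4/3, Δ1=-1/3, Δ2=3
row 1: diag=12, rhs=6; c'=1/4, d'=1/2
row 2: denom=8−3·1/4=29/4; d'=(20−3·1/2)/(29/4)=74/29
back: M2=74/29
back: M1=1/2−1/4·74/29=-4/29
M: M0=0, M1=-4/29, M2=74/29, M3=0
seg 0: a=3, c=M0/2=0, d=(M1−M0)/(6·3)=-2/261, b=Δ0−h0·(2M0+M1)/6=-110/87
seg 1: a=-1, c=M1/2=-2/29, d=(M2−M1)/(6·3)=13/87, b=Δ1−h1·(2M1+M2)/6=-128/87
seg 2: a=-2, c=M2/2=37/29, d=(M3−M2)/(6·1)=-37/87, b=Δ2−h2·(2M2+M3)/6=187/87
t_q=15/4 → seg 1, τ=3/4; S=-1+-128/87·τ+-2/29·τ²+13/87·τ³=-3859/1856

  seg 0: a=3 b=-110/87 c=0 d=-2/261
  seg 1: a=-1 b=-128/87 c=-2/29 d=13/87
  seg 2: a=-2 b=187/87 c=37/29 d=-37/87
S(15/4) = -3859/1856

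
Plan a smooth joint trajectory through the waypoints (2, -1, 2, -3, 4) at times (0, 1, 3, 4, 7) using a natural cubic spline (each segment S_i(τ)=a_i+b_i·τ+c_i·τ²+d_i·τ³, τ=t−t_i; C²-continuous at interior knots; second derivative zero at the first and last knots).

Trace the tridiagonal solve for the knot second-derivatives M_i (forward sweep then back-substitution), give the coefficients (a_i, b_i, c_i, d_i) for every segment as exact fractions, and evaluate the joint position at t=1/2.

  seg 0: a=2 b=-6481/1500 c=0 d=1981/1500
  seg 1: a=-1 b=-269/750 c=1981/500 d=-4549/3000
  seg 2: a=2 b=-203/75 c=-642/125 d=1066/375
  seg 3: a=-3 b=-1669/375 c=424/125 d=-424/1125
S(1/2) = 19/4000

Δ: Δ0=-3, Δ1=3/2, Δ2=-5, Δ3=7/3
row 1: diag=6, rhs=27; c'=1/3, d'=9/2
row 2: denom=6−2·1/3=16/3; d'=(-39−2·9/2)/(16/3)=-9
row 3: denom=8−1·3/16=125/16; d'=(44−1·-9)/(125/16)=848/125
back: M3=848/125
back: M2=-9−3/16·848/125=-1284/125
back: M1=9/2−1/3·-1284/125=1981/250
M: M0=0, M1=1981/250, M2=-1284/125, M3=848/125, M4=0
seg 0: a=2, c=M0/2=0, d=(M1−M0)/(6·1)=1981/1500, b=Δ0−h0·(2M0+M1)/6=-6481/1500
seg 1: a=-1, c=M1/2=1981/500, d=(M2−M1)/(6·2)=-4549/3000, b=Δ1−h1·(2M1+M2)/6=-269/750
seg 2: a=2, c=M2/2=-642/125, d=(M3−M2)/(6·1)=1066/375, b=Δ2−h2·(2M2+M3)/6=-203/75
seg 3: a=-3, c=M3/2=424/125, d=(M4−M3)/(6·3)=-424/1125, b=Δ3−h3·(2M3+M4)/6=-1669/375
t_q=1/2 → seg 0, τ=1/2; S=2+-6481/1500·τ+0·τ²+1981/1500·τ³=19/4000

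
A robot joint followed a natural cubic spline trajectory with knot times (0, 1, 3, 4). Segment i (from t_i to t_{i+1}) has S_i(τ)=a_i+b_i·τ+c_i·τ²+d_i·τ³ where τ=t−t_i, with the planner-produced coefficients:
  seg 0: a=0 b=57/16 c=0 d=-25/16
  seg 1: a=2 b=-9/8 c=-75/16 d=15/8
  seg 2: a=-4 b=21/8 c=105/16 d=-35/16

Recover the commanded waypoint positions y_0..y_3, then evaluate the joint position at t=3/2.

y_0 = S_0(0) = a_0 = 0
y_1 = S_1(0) = a_1 = 2
y_2 = S_2(0) = a_2 = -4
y_3 = S_2(1) = 3
t_q=3/2 is in segment 1 (τ=1/2); S_1(τ)=1/2

y_0=0 y_1=2 y_2=-4 y_3=3
S(3/2) = 1/2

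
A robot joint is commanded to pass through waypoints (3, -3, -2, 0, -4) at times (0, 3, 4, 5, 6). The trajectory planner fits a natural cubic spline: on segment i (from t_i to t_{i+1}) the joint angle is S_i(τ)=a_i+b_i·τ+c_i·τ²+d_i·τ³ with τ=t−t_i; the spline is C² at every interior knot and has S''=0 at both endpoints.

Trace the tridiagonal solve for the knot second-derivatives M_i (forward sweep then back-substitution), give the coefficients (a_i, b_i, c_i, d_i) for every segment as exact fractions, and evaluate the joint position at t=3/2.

Δ: Δ0=-2, Δ1=1, Δ2=2, Δ3=-4
row 1: diag=8, rhs=18; c'=1/8, d'=9/4
row 2: denom=4−1·1/8=31/8; d'=(6−1·9/4)/(31/8)=30/31
row 3: denom=4−1·8/31=116/31; d'=(-36−1·30/31)/(116/31)=-573/58
back: M3=-573/58
back: M2=30/31−8/31·-573/58=102/29
back: M1=9/4−1/8·102/29=105/58
M: M0=0, M1=105/58, M2=102/29, M3=-573/58, M4=0
seg 0: a=3, c=M0/2=0, d=(M1−M0)/(6·3)=35/348, b=Δ0−h0·(2M0+M1)/6=-337/116
seg 1: a=-3, c=M1/2=105/116, d=(M2−M1)/(6·1)=33/116, b=Δ1−h1·(2M1+M2)/6=-11/58
seg 2: a=-2, c=M2/2=51/29, d=(M3−M2)/(6·1)=-259/116, b=Δ2−h2·(2M2+M3)/6=287/116
seg 3: a=0, c=M3/2=-573/116, d=(M4−M3)/(6·1)=191/116, b=Δ3−h3·(2M3+M4)/6=-41/58
t_q=3/2 → seg 0, τ=3/2; S=3+-337/116·τ+0·τ²+35/348·τ³=-945/928

  seg 0: a=3 b=-337/116 c=0 d=35/348
  seg 1: a=-3 b=-11/58 c=105/116 d=33/116
  seg 2: a=-2 b=287/116 c=51/29 d=-259/116
  seg 3: a=0 b=-41/58 c=-573/116 d=191/116
S(3/2) = -945/928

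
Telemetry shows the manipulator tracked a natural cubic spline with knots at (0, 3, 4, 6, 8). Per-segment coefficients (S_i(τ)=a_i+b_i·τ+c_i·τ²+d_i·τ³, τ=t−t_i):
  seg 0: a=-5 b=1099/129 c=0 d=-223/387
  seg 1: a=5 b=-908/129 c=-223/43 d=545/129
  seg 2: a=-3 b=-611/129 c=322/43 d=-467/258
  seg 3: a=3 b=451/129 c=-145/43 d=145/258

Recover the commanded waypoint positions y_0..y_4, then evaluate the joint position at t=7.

y_0=-5 y_1=5 y_2=-3 y_3=3 y_4=1
S(7) = 317/86

y_0 = S_0(0) = a_0 = -5
y_1 = S_1(0) = a_1 = 5
y_2 = S_2(0) = a_2 = -3
y_3 = S_3(0) = a_3 = 3
y_4 = S_3(2) = 1
t_q=7 is in segment 3 (τ=1); S_3(τ)=317/86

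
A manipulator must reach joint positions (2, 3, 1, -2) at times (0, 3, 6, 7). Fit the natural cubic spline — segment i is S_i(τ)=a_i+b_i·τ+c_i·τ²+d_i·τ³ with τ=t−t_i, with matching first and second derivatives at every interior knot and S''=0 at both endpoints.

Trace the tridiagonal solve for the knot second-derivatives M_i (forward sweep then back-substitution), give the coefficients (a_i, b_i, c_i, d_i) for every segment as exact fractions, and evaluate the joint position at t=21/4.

  seg 0: a=2 b=32/87 c=0 d=-1/261
  seg 1: a=3 b=23/87 c=-1/29 d=-8/87
  seg 2: a=1 b=-211/87 c=-25/29 d=25/87
S(21/4) = 1101/464

Δ: Δ0=1/3, Δ1=-2/3, Δ2=-3
row 1: diag=12, rhs=-6; c'=1/4, d'=-1/2
row 2: denom=8−3·1/4=29/4; d'=(-14−3·-1/2)/(29/4)=-50/29
back: M2=-50/29
back: M1=-1/2−1/4·-50/29=-2/29
M: M0=0, M1=-2/29, M2=-50/29, M3=0
seg 0: a=2, c=M0/2=0, d=(M1−M0)/(6·3)=-1/261, b=Δ0−h0·(2M0+M1)/6=32/87
seg 1: a=3, c=M1/2=-1/29, d=(M2−M1)/(6·3)=-8/87, b=Δ1−h1·(2M1+M2)/6=23/87
seg 2: a=1, c=M2/2=-25/29, d=(M3−M2)/(6·1)=25/87, b=Δ2−h2·(2M2+M3)/6=-211/87
t_q=21/4 → seg 1, τ=9/4; S=3+23/87·τ+-1/29·τ²+-8/87·τ³=1101/464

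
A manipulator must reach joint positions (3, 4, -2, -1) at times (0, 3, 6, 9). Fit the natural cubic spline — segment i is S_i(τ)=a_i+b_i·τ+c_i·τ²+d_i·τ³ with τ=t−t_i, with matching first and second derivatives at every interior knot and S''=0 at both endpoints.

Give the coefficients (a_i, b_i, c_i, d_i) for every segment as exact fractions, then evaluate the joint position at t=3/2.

  seg 0: a=3 b=10/9 c=0 d=-7/81
  seg 1: a=4 b=-11/9 c=-7/9 d=14/81
  seg 2: a=-2 b=-11/9 c=7/9 d=-7/81
S(3/2) = 35/8

Δ: Δ0=1/3, Δ1=-2, Δ2=1/3
row 1: diag=12, rhs=-14; c'=1/4, d'=-7/6
row 2: denom=12−3·1/4=45/4; d'=(14−3·-7/6)/(45/4)=14/9
back: M2=14/9
back: M1=-7/6−1/4·14/9=-14/9
M: M0=0, M1=-14/9, M2=14/9, M3=0
seg 0: a=3, c=M0/2=0, d=(M1−M0)/(6·3)=-7/81, b=Δ0−h0·(2M0+M1)/6=10/9
seg 1: a=4, c=M1/2=-7/9, d=(M2−M1)/(6·3)=14/81, b=Δ1−h1·(2M1+M2)/6=-11/9
seg 2: a=-2, c=M2/2=7/9, d=(M3−M2)/(6·3)=-7/81, b=Δ2−h2·(2M2+M3)/6=-11/9
t_q=3/2 → seg 0, τ=3/2; S=3+10/9·τ+0·τ²+-7/81·τ³=35/8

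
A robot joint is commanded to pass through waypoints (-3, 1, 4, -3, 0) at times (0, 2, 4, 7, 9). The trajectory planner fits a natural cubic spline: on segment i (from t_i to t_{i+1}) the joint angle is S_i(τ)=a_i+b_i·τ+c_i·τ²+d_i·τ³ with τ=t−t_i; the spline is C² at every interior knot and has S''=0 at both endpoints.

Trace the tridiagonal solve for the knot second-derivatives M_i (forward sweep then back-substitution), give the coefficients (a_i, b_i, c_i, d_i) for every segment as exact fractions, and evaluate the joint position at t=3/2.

  seg 0: a=-3 b=3803/2064 c=0 d=325/8256
  seg 1: a=1 b=2389/1032 c=325/1376 d=-2657/8256
  seg 2: a=4 b=-1243/2064 c=-583/344 d=769/2064
  seg 3: a=-3 b=-367/516 c=1141/688 d=-1141/4128
S(3/2) = -2275/22016

Δ: Δ0=2, Δ1=3/2, Δ2=-7/3, Δ3=3/2
row 1: diag=8, rhs=-3; c'=1/4, d'=-3/8
row 2: denom=10−2·1/4=19/2; d'=(-23−2·-3/8)/(19/2)=-89/38
row 3: denom=10−3·6/19=172/19; d'=(23−3·-89/38)/(172/19)=1141/344
back: M3=1141/344
back: M2=-89/38−6/19·1141/344=-583/172
back: M1=-3/8−1/4·-583/172=325/688
M: M0=0, M1=325/688, M2=-583/172, M3=1141/344, M4=0
seg 0: a=-3, c=M0/2=0, d=(M1−M0)/(6·2)=325/8256, b=Δ0−h0·(2M0+M1)/6=3803/2064
seg 1: a=1, c=M1/2=325/1376, d=(M2−M1)/(6·2)=-2657/8256, b=Δ1−h1·(2M1+M2)/6=2389/1032
seg 2: a=4, c=M2/2=-583/344, d=(M3−M2)/(6·3)=769/2064, b=Δ2−h2·(2M2+M3)/6=-1243/2064
seg 3: a=-3, c=M3/2=1141/688, d=(M4−M3)/(6·2)=-1141/4128, b=Δ3−h3·(2M3+M4)/6=-367/516
t_q=3/2 → seg 0, τ=3/2; S=-3+3803/2064·τ+0·τ²+325/8256·τ³=-2275/22016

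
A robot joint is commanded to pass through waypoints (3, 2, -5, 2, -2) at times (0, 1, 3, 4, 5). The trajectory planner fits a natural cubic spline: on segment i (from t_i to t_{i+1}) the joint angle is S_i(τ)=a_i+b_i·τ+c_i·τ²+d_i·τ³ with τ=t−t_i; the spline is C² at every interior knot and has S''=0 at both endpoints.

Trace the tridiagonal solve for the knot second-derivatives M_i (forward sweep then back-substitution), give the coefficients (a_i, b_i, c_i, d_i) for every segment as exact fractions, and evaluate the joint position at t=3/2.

Δ: Δ0=-1, Δ1=-7/2, Δ2=7, Δ3=-4
row 1: diag=6, rhs=-15; c'=1/3, d'=-5/2
row 2: denom=6−2·1/3=16/3; d'=(63−2·-5/2)/(16/3)=51/4
row 3: denom=4−1·3/16=61/16; d'=(-66−1·51/4)/(61/16)=-1260/61
back: M3=-1260/61
back: M2=51/4−3/16·-1260/61=1014/61
back: M1=-5/2−1/3·1014/61=-981/122
M: M0=0, M1=-981/122, M2=1014/61, M3=-1260/61, M4=0
seg 0: a=3, c=M0/2=0, d=(M1−M0)/(6·1)=-327/244, b=Δ0−h0·(2M0+M1)/6=83/244
seg 1: a=2, c=M1/2=-981/244, d=(M2−M1)/(6·2)=1003/488, b=Δ1−h1·(2M1+M2)/6=-449/122
seg 2: a=-5, c=M2/2=507/61, d=(M3−M2)/(6·1)=-379/61, b=Δ2−h2·(2M2+M3)/6=299/61
seg 3: a=2, c=M3/2=-630/61, d=(M4−M3)/(6·1)=210/61, b=Δ3−h3·(2M3+M4)/6=176/61
t_q=3/2 → seg 1, τ=1/2; S=2+-449/122·τ+-981/244·τ²+1003/488·τ³=-2297/3904

  seg 0: a=3 b=83/244 c=0 d=-327/244
  seg 1: a=2 b=-449/122 c=-981/244 d=1003/488
  seg 2: a=-5 b=299/61 c=507/61 d=-379/61
  seg 3: a=2 b=176/61 c=-630/61 d=210/61
S(3/2) = -2297/3904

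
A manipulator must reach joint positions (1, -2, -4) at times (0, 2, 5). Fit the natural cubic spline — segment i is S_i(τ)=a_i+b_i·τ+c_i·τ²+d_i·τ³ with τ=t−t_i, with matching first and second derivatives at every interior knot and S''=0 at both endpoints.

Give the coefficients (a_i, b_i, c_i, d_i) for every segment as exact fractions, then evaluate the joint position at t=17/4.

Δ: Δ0=-3/2, Δ1=-2/3
row 1: diag=10, rhs=5; c'=3/10, d'=1/2
back: M1=1/2
M: M0=0, M1=1/2, M2=0
seg 0: a=1, c=M0/2=0, d=(M1−M0)/(6·2)=1/24, b=Δ0−h0·(2M0+M1)/6=-5/3
seg 1: a=-2, c=M1/2=1/4, d=(M2−M1)/(6·3)=-1/36, b=Δ1−h1·(2M1+M2)/6=-7/6
t_q=17/4 → seg 1, τ=9/4; S=-2+-7/6·τ+1/4·τ²+-1/36·τ³=-941/256

  seg 0: a=1 b=-5/3 c=0 d=1/24
  seg 1: a=-2 b=-7/6 c=1/4 d=-1/36
S(17/4) = -941/256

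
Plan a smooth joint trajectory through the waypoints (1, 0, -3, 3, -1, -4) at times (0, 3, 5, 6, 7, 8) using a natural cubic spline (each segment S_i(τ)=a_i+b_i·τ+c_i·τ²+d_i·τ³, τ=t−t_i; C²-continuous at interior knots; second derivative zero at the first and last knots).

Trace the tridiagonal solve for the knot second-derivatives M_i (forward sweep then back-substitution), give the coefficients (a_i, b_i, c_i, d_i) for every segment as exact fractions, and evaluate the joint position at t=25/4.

  seg 0: a=1 b=1433/1200 c=0 d=-611/3600
  seg 1: a=0 b=-2033/600 c=-611/400 d=1483/1200
  seg 2: a=-3 b=3199/600 c=471/80 d=-6263/1200
  seg 3: a=3 b=1739/1200 c=-977/100 d=1037/240
  seg 4: a=-1 b=-3077/600 c=1277/400 d=-1277/1200
S(25/4) = 72171/25600

Δ: Δ0=-1/3, Δ1=-3/2, Δ2=6, Δ3=-4, Δ4=-3
row 1: diag=10, rhs=-7; c'=1/5, d'=-7/10
row 2: denom=6−2·1/5=28/5; d'=(45−2·-7/10)/(28/5)=58/7
row 3: denom=4−1·5/28=107/28; d'=(-60−1·58/7)/(107/28)=-1912/107
row 4: denom=4−1·28/107=400/107; d'=(6−1·-1912/107)/(400/107)=1277/200
back: M4=1277/200
back: M3=-1912/107−28/107·1277/200=-977/50
back: M2=58/7−5/28·-977/50=471/40
back: M1=-7/10−1/5·471/40=-611/200
M: M0=0, M1=-611/200, M2=471/40, M3=-977/50, M4=1277/200, M5=0
seg 0: a=1, c=M0/2=0, d=(M1−M0)/(6·3)=-611/3600, b=Δ0−h0·(2M0+M1)/6=1433/1200
seg 1: a=0, c=M1/2=-611/400, d=(M2−M1)/(6·2)=1483/1200, b=Δ1−h1·(2M1+M2)/6=-2033/600
seg 2: a=-3, c=M2/2=471/80, d=(M3−M2)/(6·1)=-6263/1200, b=Δ2−h2·(2M2+M3)/6=3199/600
seg 3: a=3, c=M3/2=-977/100, d=(M4−M3)/(6·1)=1037/240, b=Δ3−h3·(2M3+M4)/6=1739/1200
seg 4: a=-1, c=M4/2=1277/400, d=(M5−M4)/(6·1)=-1277/1200, b=Δ4−h4·(2M4+M5)/6=-3077/600
t_q=25/4 → seg 3, τ=1/4; S=3+1739/1200·τ+-977/100·τ²+1037/240·τ³=72171/25600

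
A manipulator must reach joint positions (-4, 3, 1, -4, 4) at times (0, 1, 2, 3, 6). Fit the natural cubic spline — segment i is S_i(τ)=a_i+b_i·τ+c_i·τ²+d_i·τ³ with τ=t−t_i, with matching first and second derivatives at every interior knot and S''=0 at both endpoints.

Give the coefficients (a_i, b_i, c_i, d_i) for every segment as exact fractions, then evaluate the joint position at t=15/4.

  seg 0: a=-4 b=1589/174 c=0 d=-371/174
  seg 1: a=3 b=238/87 c=-371/58 d=289/174
  seg 2: a=1 b=-883/174 c=-41/29 d=259/174
  seg 3: a=-4 b=-299/87 c=177/58 d=-59/174
S(15/4) = -18575/3712

Δ: Δ0=7, Δ1=-2, Δ2=-5, Δ3=8/3
row 1: diag=4, rhs=-54; c'=1/4, d'=-27/2
row 2: denom=4−1·1/4=15/4; d'=(-18−1·-27/2)/(15/4)=-6/5
row 3: denom=8−1·4/15=116/15; d'=(46−1·-6/5)/(116/15)=177/29
back: M3=177/29
back: M2=-6/5−4/15·177/29=-82/29
back: M1=-27/2−1/4·-82/29=-371/29
M: M0=0, M1=-371/29, M2=-82/29, M3=177/29, M4=0
seg 0: a=-4, c=M0/2=0, d=(M1−M0)/(6·1)=-371/174, b=Δ0−h0·(2M0+M1)/6=1589/174
seg 1: a=3, c=M1/2=-371/58, d=(M2−M1)/(6·1)=289/174, b=Δ1−h1·(2M1+M2)/6=238/87
seg 2: a=1, c=M2/2=-41/29, d=(M3−M2)/(6·1)=259/174, b=Δ2−h2·(2M2+M3)/6=-883/174
seg 3: a=-4, c=M3/2=177/58, d=(M4−M3)/(6·3)=-59/174, b=Δ3−h3·(2M3+M4)/6=-299/87
t_q=15/4 → seg 3, τ=3/4; S=-4+-299/87·τ+177/58·τ²+-59/174·τ³=-18575/3712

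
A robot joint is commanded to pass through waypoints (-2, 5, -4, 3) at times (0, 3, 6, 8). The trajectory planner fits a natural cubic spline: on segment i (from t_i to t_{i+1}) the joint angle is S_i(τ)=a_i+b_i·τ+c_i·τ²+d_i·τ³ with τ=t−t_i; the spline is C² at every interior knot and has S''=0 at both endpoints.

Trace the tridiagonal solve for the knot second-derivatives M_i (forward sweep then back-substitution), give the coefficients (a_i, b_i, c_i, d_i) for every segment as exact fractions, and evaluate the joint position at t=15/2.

  seg 0: a=-2 b=955/222 c=0 d=-437/1998
  seg 1: a=5 b=-178/111 c=-437/222 d=1001/1998
  seg 2: a=-4 b=25/222 c=94/37 d=-47/111
S(15/2) = 135/296

Δ: Δ0=7/3, Δ1=-3, Δ2=7/2
row 1: diag=12, rhs=-32; c'=1/4, d'=-8/3
row 2: denom=10−3·1/4=37/4; d'=(39−3·-8/3)/(37/4)=188/37
back: M2=188/37
back: M1=-8/3−1/4·188/37=-437/111
M: M0=0, M1=-437/111, M2=188/37, M3=0
seg 0: a=-2, c=M0/2=0, d=(M1−M0)/(6·3)=-437/1998, b=Δ0−h0·(2M0+M1)/6=955/222
seg 1: a=5, c=M1/2=-437/222, d=(M2−M1)/(6·3)=1001/1998, b=Δ1−h1·(2M1+M2)/6=-178/111
seg 2: a=-4, c=M2/2=94/37, d=(M3−M2)/(6·2)=-47/111, b=Δ2−h2·(2M2+M3)/6=25/222
t_q=15/2 → seg 2, τ=3/2; S=-4+25/222·τ+94/37·τ²+-47/111·τ³=135/296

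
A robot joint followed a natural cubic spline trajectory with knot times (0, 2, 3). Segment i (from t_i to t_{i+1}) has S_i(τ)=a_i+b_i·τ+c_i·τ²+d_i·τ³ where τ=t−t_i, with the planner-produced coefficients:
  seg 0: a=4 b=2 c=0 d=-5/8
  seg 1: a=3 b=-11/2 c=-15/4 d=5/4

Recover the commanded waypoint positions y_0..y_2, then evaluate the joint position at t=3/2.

y_0=4 y_1=3 y_2=-5
S(3/2) = 313/64

y_0 = S_0(0) = a_0 = 4
y_1 = S_1(0) = a_1 = 3
y_2 = S_1(1) = -5
t_q=3/2 is in segment 0 (τ=3/2); S_0(τ)=313/64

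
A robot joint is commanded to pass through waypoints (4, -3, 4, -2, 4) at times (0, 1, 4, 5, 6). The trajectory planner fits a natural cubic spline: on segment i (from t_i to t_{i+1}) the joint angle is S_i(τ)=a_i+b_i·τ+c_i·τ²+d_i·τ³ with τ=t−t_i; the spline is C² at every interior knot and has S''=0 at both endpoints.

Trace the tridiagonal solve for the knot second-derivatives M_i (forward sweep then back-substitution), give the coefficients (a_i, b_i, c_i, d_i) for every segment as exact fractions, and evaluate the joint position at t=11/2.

  seg 0: a=4 b=-1432/159 c=0 d=319/159
  seg 1: a=-3 b=-475/159 c=319/53 d=-75/53
  seg 2: a=4 b=-808/159 c=-356/53 d=922/159
  seg 3: a=-2 b=-178/159 c=566/53 d=-566/159
S(11/2) = -71/212

Δ: Δ0=-7, Δ1=7/3, Δ2=-6, Δ3=6
row 1: diag=8, rhs=56; c'=3/8, d'=7
row 2: denom=8−3·3/8=55/8; d'=(-50−3·7)/(55/8)=-568/55
row 3: denom=4−1·8/55=212/55; d'=(72−1·-568/55)/(212/55)=1132/53
back: M3=1132/53
back: M2=-568/55−8/55·1132/53=-712/53
back: M1=7−3/8·-712/53=638/53
M: M0=0, M1=638/53, M2=-712/53, M3=1132/53, M4=0
seg 0: a=4, c=M0/2=0, d=(M1−M0)/(6·1)=319/159, b=Δ0−h0·(2M0+M1)/6=-1432/159
seg 1: a=-3, c=M1/2=319/53, d=(M2−M1)/(6·3)=-75/53, b=Δ1−h1·(2M1+M2)/6=-475/159
seg 2: a=4, c=M2/2=-356/53, d=(M3−M2)/(6·1)=922/159, b=Δ2−h2·(2M2+M3)/6=-808/159
seg 3: a=-2, c=M3/2=566/53, d=(M4−M3)/(6·1)=-566/159, b=Δ3−h3·(2M3+M4)/6=-178/159
t_q=11/2 → seg 3, τ=1/2; S=-2+-178/159·τ+566/53·τ²+-566/159·τ³=-71/212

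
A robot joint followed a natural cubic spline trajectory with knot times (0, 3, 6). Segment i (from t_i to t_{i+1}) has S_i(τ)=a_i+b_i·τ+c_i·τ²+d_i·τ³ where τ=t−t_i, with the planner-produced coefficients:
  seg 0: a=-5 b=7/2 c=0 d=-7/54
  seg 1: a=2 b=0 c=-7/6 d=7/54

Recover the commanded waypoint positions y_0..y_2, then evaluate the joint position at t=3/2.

y_0=-5 y_1=2 y_2=-5
S(3/2) = -3/16

y_0 = S_0(0) = a_0 = -5
y_1 = S_1(0) = a_1 = 2
y_2 = S_1(3) = -5
t_q=3/2 is in segment 0 (τ=3/2); S_0(τ)=-3/16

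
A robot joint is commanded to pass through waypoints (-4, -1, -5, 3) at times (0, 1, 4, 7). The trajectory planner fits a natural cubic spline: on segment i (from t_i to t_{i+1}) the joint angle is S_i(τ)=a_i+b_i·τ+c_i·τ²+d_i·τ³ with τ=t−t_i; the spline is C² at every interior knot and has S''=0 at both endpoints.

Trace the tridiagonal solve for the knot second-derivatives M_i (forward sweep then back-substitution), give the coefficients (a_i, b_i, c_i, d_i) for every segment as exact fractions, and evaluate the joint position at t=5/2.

  seg 0: a=-4 b=325/87 c=0 d=-64/87
  seg 1: a=-1 b=133/87 c=-64/29 d=109/261
  seg 2: a=-5 b=-38/87 c=45/29 d=-5/29
S(5/2) = -525/232

Δ: Δ0=3, Δ1=-4/3, Δ2=8/3
row 1: diag=8, rhs=-26; c'=3/8, d'=-13/4
row 2: denom=12−3·3/8=87/8; d'=(24−3·-13/4)/(87/8)=90/29
back: M2=90/29
back: M1=-13/4−3/8·90/29=-128/29
M: M0=0, M1=-128/29, M2=90/29, M3=0
seg 0: a=-4, c=M0/2=0, d=(M1−M0)/(6·1)=-64/87, b=Δ0−h0·(2M0+M1)/6=325/87
seg 1: a=-1, c=M1/2=-64/29, d=(M2−M1)/(6·3)=109/261, b=Δ1−h1·(2M1+M2)/6=133/87
seg 2: a=-5, c=M2/2=45/29, d=(M3−M2)/(6·3)=-5/29, b=Δ2−h2·(2M2+M3)/6=-38/87
t_q=5/2 → seg 1, τ=3/2; S=-1+133/87·τ+-64/29·τ²+109/261·τ³=-525/232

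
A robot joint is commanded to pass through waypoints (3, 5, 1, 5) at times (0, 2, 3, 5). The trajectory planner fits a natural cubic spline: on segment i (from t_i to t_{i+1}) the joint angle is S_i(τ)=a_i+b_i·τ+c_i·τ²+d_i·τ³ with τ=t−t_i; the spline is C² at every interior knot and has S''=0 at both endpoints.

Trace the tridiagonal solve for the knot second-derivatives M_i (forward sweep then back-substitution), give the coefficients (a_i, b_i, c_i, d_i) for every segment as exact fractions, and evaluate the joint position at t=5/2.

  seg 0: a=3 b=107/35 c=0 d=-18/35
  seg 1: a=5 b=-109/35 c=-108/35 d=11/5
  seg 2: a=1 b=-94/35 c=123/35 d=-41/70
S(5/2) = 165/56

Δ: Δ0=1, Δ1=-4, Δ2=2
row 1: diag=6, rhs=-30; c'=1/6, d'=-5
row 2: denom=6−1·1/6=35/6; d'=(36−1·-5)/(35/6)=246/35
back: M2=246/35
back: M1=-5−1/6·246/35=-216/35
M: M0=0, M1=-216/35, M2=246/35, M3=0
seg 0: a=3, c=M0/2=0, d=(M1−M0)/(6·2)=-18/35, b=Δ0−h0·(2M0+M1)/6=107/35
seg 1: a=5, c=M1/2=-108/35, d=(M2−M1)/(6·1)=11/5, b=Δ1−h1·(2M1+M2)/6=-109/35
seg 2: a=1, c=M2/2=123/35, d=(M3−M2)/(6·2)=-41/70, b=Δ2−h2·(2M2+M3)/6=-94/35
t_q=5/2 → seg 1, τ=1/2; S=5+-109/35·τ+-108/35·τ²+11/5·τ³=165/56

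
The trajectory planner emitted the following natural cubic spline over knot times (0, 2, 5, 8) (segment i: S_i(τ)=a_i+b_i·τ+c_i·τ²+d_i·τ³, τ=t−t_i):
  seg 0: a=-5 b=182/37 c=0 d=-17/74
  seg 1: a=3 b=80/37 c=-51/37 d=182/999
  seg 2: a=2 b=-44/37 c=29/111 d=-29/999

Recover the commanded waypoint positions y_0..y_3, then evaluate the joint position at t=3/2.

y_0=-5 y_1=3 y_2=2 y_3=0
S(3/2) = 949/592

y_0 = S_0(0) = a_0 = -5
y_1 = S_1(0) = a_1 = 3
y_2 = S_2(0) = a_2 = 2
y_3 = S_2(3) = 0
t_q=3/2 is in segment 0 (τ=3/2); S_0(τ)=949/592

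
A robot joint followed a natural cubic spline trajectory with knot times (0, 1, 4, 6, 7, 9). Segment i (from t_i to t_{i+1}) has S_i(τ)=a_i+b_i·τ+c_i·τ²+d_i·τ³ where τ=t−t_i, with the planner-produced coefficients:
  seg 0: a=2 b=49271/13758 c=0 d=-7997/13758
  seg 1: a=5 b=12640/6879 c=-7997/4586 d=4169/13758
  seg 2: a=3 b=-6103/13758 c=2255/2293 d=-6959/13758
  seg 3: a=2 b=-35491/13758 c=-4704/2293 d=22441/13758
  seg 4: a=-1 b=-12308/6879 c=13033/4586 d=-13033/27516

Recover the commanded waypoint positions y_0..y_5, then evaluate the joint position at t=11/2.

y_0=2 y_1=5 y_2=3 y_3=2 y_4=-1 y_5=3
S(11/2) = 104201/36688

y_0 = S_0(0) = a_0 = 2
y_1 = S_1(0) = a_1 = 5
y_2 = S_2(0) = a_2 = 3
y_3 = S_3(0) = a_3 = 2
y_4 = S_4(0) = a_4 = -1
y_5 = S_4(2) = 3
t_q=11/2 is in segment 2 (τ=3/2); S_2(τ)=104201/36688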